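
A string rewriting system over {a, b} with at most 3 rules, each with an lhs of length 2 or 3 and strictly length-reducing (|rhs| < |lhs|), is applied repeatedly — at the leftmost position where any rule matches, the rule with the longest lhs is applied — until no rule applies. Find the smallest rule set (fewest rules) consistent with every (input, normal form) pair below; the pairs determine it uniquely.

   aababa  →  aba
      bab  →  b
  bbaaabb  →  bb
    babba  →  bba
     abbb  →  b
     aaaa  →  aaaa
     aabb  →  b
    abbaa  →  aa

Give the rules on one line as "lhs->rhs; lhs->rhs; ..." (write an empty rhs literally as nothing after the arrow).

  | aababa => aba
  | bab => b
  | bbaaabb => bbab => bb
  | babba => bba

aab->; abb->; bab->b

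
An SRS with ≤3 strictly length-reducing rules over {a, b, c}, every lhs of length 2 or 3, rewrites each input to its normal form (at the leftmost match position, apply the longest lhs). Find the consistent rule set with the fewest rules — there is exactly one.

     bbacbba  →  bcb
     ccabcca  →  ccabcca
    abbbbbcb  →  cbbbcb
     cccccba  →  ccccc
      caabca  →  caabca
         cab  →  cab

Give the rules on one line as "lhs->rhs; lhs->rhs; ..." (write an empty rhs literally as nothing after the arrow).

  | bbacbba => bcbba => bcb
  | ccabcca
  | abbbbbcb => cbbbcb
  | cccccba => ccccc

abb->c; ba->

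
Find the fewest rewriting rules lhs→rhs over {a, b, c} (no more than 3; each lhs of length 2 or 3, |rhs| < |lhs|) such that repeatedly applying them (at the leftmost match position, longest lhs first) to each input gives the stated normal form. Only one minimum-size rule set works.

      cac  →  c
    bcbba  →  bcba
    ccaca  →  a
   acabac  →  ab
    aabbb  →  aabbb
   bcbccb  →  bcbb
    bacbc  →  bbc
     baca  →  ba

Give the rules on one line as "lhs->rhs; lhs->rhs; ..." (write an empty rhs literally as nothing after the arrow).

  | cac => c
  | bcbba => bcba
  | ccaca => aca => a
  | acabac => abac => ab

ac->; bba->ba; cc->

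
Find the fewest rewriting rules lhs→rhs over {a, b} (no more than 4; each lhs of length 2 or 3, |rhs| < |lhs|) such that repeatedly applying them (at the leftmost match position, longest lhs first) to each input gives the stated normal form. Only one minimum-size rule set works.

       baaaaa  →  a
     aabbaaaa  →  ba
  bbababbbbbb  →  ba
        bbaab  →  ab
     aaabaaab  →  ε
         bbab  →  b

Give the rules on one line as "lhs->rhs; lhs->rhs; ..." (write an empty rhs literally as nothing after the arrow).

  | baaaaa => aaaa => baa => a
  | aabbaaaa => bbbaaaa => baaaa => aaa => ba
  | bbababbbbbb => babbbbbb => babbbb => babb => ba
  | bbaab => ab

aa->b; baa->a; bb->; bba->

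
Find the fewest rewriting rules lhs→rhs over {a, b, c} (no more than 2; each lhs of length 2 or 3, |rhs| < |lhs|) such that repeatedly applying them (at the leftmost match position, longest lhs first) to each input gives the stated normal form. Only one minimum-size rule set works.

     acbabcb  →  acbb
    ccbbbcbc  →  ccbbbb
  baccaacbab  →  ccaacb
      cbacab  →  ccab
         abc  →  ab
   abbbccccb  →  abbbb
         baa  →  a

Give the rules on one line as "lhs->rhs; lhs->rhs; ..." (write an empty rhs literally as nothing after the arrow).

  | acbabcb => acbcb => acbb
  | ccbbbcbc => ccbbbbc => ccbbbb
  | baccaacbab => ccaacbab => ccaacb
  | cbacab => ccab

ba->; bc->b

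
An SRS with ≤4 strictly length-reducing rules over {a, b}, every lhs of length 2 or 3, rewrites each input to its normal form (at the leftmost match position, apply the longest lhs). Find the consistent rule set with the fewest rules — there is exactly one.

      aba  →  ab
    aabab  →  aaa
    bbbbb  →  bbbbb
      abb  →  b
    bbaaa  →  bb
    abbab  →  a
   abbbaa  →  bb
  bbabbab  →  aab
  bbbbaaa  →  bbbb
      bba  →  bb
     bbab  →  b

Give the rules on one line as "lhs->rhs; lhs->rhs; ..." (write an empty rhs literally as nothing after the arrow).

  | aba => ab
  | aabab => aaa
  | bbbbb
  | abb => b

abb->b; ba->b; bab->a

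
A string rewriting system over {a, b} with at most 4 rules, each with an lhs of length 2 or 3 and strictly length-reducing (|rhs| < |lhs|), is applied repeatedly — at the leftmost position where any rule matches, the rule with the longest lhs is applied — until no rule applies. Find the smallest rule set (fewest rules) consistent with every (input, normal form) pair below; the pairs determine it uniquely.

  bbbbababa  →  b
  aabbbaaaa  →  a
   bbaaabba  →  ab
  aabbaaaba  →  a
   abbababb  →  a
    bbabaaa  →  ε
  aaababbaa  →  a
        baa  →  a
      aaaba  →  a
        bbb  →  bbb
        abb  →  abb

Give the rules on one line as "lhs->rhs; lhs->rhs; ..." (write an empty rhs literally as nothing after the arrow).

  | bbbbababa => bbbbaaba => bbbaba => bbbaa => bba => b
  | aabbbaaaa => bbbaaaa => bbaaa => baa => a
  | bbaaabba => baabba => abba => ab
  | aabbaaaba => bbaaaba => baaba => aba => a

aa->; ba->; bab->ba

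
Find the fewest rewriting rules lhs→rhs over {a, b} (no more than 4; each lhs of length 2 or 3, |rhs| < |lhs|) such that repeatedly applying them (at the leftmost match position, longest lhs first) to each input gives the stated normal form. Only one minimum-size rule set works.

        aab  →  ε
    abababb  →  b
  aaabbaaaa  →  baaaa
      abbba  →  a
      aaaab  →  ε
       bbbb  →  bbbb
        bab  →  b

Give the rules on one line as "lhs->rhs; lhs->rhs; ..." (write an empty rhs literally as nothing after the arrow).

  | aab => ab => ε
  | abababb => ababb => abb => b
  | aaabbaaaa => aabbaaaa => abbaaaa => baaaa
  | abbba => bba => a

aab->ab; ab->; bba->a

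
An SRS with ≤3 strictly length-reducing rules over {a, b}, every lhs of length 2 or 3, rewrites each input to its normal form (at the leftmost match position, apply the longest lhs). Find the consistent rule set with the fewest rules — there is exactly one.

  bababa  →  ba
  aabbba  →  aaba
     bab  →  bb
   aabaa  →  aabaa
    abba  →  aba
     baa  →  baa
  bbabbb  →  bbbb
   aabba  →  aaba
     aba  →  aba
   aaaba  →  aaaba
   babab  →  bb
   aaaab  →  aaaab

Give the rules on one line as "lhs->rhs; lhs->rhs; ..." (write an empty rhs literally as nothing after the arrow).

  | bababa => bbaba => baba => bba => ba
  | aabbba => aabba => aaba
  | bab => bb
  | aabaa

bab->bb; bba->ba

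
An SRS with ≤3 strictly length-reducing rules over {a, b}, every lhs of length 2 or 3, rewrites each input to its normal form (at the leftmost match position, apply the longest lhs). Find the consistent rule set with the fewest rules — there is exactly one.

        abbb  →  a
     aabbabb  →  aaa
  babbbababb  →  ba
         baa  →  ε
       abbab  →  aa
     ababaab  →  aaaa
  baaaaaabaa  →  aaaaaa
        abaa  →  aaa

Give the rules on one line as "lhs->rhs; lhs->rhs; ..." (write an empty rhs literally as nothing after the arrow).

ab->a; baa->

  | abbb => abb => ab => a
  | aabbabb => aababb => aaabb => aaab => aaa
  | babbbababb => babbababb => babababb => baababb => babb => bab => ba
  | baa => ε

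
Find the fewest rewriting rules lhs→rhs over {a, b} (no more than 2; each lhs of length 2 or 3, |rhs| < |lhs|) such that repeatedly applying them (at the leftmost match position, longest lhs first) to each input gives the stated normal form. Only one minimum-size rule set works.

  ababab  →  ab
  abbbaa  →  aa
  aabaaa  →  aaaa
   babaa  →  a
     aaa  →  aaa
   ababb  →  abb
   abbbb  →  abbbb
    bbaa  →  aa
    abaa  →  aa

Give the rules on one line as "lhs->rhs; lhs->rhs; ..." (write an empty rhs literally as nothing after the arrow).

  | ababab => abab => ab
  | abbbaa => abaa => aa
  | aabaaa => aaaa
  | babaa => baa => a

ba->; bba->a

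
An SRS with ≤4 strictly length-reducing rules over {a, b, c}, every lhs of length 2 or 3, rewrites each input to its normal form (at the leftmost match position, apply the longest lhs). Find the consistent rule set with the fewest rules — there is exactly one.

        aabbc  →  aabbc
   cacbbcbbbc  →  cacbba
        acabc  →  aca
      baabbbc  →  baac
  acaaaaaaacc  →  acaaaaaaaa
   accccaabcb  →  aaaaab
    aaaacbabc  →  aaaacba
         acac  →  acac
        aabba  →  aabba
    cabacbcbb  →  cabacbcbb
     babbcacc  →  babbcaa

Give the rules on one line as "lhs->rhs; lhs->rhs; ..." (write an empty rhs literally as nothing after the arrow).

abc->a; bbb->; cc->a

  | aabbc
  | cacbbcbbbc => cacbbcc => cacbba
  | acabc => aca
  | baabbbc => baac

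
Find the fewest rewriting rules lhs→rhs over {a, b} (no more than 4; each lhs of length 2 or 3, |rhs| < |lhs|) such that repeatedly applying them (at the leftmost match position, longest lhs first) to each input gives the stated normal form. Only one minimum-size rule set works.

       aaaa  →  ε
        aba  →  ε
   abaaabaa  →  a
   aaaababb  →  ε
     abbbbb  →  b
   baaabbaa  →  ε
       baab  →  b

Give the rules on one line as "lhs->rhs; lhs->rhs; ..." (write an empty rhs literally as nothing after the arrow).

aa->; ab->b; ba->; bb->

  | aaaa => aa => ε
  | aba => ba => ε
  | abaaabaa => baaabaa => aabaa => baa => a
  | aaaababb => aababb => babb => bb => ε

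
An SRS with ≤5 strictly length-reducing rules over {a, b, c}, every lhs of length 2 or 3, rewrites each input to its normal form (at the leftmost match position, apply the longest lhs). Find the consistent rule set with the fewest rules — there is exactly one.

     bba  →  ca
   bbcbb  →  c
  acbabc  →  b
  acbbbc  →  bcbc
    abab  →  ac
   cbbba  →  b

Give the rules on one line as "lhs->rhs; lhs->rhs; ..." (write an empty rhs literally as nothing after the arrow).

acc->bc; ba->b; bb->c; cc->

  | bba => ca
  | bbcbb => ccbb => bb => c
  | acbabc => acbbc => accc => bcc => b
  | acbbbc => accbc => bcbc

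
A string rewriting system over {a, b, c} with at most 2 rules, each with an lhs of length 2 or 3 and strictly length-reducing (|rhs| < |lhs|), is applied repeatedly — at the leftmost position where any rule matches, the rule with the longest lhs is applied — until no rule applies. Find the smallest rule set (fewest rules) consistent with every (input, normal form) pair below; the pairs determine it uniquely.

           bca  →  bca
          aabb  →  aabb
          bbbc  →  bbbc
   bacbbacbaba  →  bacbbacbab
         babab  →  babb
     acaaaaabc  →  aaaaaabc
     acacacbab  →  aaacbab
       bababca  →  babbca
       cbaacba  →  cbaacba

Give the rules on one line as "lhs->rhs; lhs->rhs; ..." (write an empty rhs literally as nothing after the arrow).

  | bca
  | aabb
  | bbbc
  | bacbbacbaba => bacbbacbab

aba->ab; aca->aa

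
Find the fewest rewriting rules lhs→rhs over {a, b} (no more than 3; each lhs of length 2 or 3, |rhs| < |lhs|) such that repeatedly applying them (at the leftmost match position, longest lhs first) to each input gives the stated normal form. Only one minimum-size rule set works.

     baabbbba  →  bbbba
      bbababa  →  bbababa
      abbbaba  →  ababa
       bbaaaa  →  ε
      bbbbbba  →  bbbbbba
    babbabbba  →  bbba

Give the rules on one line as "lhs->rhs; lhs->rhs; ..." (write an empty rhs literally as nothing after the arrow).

  | baabbbba => bbbba
  | bbababa
  | abbbaba => ababa
  | bbaaaa => baa => ε

abb->a; baa->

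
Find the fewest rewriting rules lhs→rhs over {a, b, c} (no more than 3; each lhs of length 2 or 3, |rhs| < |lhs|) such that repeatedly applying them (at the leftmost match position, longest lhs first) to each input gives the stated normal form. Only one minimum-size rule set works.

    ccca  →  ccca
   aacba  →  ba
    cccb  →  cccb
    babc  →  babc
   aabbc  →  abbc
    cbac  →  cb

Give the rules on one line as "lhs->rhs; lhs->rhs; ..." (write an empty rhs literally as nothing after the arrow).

  | ccca
  | aacba => acba => ba
  | cccb
  | babc

aa->a; ac->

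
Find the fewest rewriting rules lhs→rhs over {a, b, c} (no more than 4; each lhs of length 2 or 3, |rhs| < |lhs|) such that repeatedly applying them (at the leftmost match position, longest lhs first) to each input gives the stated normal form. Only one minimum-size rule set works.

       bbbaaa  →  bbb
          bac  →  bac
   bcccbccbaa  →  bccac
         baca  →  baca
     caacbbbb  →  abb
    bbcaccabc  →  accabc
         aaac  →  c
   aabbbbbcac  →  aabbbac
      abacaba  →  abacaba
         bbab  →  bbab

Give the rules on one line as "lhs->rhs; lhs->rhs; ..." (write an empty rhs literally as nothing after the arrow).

  | bbbaaa => bbb
  | bac
  | bcccbccbaa => bccaccbaa => bccacaaa => bccac
  | baca

aaa->; bbc->; cb->a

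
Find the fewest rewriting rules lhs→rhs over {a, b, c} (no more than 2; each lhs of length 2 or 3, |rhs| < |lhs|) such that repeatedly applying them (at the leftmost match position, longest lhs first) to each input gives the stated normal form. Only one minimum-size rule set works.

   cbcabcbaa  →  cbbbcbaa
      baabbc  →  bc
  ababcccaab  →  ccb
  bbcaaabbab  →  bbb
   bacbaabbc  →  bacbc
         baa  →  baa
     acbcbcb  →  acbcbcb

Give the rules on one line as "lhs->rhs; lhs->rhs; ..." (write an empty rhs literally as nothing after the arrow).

  | cbcabcbaa => cbbbcbaa
  | baabbc => babc => bc
  | ababcccaab => abcccaab => cccaab => ccbab => ccb
  | bbcaaabbab => bbbaabbab => bbbabab => bbbab => bbb

ab->; ca->b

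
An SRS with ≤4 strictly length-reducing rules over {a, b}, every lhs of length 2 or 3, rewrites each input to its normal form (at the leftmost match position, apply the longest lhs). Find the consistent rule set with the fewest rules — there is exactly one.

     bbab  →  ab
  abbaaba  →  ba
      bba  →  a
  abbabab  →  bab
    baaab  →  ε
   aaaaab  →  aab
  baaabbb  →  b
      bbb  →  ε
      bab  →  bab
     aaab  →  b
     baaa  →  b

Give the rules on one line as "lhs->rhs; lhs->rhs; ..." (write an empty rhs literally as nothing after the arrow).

  | bbab => ab
  | abbaaba => aaaba => ba
  | bba => a
  | abbabab => aabab => abab => bab

aaa->; aba->ba; bb->; bbb->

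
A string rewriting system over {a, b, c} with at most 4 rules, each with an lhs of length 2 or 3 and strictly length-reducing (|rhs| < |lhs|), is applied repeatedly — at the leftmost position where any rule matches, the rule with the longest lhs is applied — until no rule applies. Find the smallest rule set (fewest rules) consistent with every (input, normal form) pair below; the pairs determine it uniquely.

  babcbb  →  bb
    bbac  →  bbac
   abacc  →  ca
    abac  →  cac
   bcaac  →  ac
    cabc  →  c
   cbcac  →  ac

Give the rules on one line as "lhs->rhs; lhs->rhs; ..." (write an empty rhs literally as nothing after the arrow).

  | babcbb => bccbb => ccbb => bb
  | bbac
  | abacc => cacc => ca
  | abac => cac

ab->c; bc->c; caa->a; cc->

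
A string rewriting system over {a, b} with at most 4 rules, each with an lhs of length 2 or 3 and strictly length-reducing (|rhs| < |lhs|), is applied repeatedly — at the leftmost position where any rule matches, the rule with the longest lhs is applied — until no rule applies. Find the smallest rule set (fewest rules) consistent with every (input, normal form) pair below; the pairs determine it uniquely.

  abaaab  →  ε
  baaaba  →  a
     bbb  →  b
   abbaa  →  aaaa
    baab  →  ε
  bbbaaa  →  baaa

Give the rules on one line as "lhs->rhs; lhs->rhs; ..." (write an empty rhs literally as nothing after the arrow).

ab->b; abb->aa; bb->

  | abaaab => baaab => baab => bab => bb => ε
  | baaaba => baaba => baba => bba => a
  | bbb => b
  | abbaa => aaaa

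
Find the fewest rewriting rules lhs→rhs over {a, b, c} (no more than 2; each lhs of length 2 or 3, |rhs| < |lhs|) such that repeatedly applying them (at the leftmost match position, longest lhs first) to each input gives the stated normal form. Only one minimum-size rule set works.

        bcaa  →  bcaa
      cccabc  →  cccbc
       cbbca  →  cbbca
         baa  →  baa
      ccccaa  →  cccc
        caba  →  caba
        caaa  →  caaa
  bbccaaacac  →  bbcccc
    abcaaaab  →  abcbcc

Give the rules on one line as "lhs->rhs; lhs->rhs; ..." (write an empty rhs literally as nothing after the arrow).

  | bcaa
  | cccabc => cccbc
  | cbbca
  | baa

aab->bc; cca->cc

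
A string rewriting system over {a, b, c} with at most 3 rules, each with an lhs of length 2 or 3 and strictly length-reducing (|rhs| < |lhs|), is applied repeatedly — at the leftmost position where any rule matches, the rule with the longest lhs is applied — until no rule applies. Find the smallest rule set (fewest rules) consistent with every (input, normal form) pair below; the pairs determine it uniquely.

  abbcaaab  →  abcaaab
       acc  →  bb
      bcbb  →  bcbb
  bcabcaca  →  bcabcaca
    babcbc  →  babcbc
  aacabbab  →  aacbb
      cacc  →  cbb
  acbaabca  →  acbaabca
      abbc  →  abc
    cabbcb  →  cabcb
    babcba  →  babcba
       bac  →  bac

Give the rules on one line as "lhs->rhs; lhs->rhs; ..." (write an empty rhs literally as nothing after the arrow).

  | abbcaaab => abcaaab
  | acc => bb
  | bcbb
  | bcabcaca

aba->b; abb->ab; acc->bb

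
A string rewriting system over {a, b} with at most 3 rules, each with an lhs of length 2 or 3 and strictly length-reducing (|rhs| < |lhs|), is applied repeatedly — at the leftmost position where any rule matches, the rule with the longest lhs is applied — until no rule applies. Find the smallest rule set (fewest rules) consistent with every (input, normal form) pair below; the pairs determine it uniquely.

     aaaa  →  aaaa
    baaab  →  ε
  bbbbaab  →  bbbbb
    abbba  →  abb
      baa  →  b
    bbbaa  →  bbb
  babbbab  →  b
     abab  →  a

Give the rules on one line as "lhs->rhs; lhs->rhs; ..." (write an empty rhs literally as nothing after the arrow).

ba->; baa->b; bab->

  | aaaa
  | baaab => bab => ε
  | bbbbaab => bbbbb
  | abbba => abb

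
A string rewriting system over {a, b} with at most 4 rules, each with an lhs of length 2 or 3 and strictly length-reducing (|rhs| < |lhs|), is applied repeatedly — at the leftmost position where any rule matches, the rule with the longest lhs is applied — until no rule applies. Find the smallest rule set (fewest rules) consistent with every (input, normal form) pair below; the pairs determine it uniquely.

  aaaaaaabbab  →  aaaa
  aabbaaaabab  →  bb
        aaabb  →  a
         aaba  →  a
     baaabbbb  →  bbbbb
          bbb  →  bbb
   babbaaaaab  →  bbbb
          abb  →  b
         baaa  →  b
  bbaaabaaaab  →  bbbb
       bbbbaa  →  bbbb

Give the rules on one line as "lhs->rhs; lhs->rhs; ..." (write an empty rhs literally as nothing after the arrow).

ab->; aba->ab; ba->b

  | aaaaaaabbab => aaaaaabab => aaaaaabb => aaaaab => aaaa
  | aabbaaaabab => abaaaabab => abaaabab => abaabab => ababab => abbab => bab => bb
  | aaabb => aab => a
  | aaba => aab => a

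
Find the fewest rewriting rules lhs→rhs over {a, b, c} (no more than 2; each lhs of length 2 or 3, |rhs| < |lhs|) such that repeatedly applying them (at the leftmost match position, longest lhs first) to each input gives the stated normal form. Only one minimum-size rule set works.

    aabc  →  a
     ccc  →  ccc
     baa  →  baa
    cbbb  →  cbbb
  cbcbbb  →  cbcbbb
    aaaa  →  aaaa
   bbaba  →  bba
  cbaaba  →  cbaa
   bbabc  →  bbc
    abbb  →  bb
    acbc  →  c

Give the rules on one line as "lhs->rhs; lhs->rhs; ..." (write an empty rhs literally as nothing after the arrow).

  | aabc => ac => a
  | ccc
  | baa
  | cbbb

ab->; ac->a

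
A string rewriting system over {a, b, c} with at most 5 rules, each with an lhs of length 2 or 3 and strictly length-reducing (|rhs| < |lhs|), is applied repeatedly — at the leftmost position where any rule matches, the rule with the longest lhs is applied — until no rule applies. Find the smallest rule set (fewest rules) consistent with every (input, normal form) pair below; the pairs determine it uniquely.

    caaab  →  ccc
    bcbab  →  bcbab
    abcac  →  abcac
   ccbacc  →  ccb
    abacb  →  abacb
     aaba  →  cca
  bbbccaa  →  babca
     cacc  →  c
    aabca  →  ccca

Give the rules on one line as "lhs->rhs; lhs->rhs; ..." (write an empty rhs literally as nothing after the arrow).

aa->a; aab->cc; acc->; bbc->ab

  | caaab => caab => ccc
  | bcbab
  | abcac
  | ccbacc => ccb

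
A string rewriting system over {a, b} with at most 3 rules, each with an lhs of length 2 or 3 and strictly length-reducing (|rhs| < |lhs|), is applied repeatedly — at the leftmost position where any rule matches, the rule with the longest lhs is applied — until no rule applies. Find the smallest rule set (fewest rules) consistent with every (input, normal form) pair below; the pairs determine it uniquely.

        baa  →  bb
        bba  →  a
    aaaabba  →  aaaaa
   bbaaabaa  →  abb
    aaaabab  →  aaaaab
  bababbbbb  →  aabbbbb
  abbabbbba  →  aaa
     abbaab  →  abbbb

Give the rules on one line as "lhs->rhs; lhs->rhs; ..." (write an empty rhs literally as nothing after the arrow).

ba->a; baa->bb

  | baa => bb
  | bba => ba => a
  | aaaabba => aaaaba => aaaaa
  | bbaaabaa => bbbabaa => bbabaa => babaa => abaa => abb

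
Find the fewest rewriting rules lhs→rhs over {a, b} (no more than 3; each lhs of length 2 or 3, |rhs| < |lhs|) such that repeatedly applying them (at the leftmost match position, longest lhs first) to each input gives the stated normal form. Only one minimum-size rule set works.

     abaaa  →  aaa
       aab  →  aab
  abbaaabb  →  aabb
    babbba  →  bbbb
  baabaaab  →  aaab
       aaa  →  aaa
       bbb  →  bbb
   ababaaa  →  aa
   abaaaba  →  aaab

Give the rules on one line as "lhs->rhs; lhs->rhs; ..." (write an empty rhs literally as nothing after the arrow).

  | abaaa => aaa
  | aab
  | abbaaabb => abaabb => aabb
  | babbba => bbbba => bbbb

ba->b; baa->a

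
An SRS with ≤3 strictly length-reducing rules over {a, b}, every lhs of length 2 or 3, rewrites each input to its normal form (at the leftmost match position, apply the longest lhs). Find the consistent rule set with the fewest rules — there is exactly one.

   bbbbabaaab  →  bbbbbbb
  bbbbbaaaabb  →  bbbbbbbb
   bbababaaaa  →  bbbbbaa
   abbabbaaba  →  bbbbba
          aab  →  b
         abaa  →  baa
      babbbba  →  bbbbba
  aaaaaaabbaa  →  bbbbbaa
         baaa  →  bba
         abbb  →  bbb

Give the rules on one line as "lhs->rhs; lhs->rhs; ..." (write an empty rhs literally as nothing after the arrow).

  | bbbbabaaab => bbbbbaaab => bbbbbbab => bbbbbbb
  | bbbbbaaaabb => bbbbbbaabb => bbbbbbabb => bbbbbbbb
  | bbababaaaa => bbbabaaaa => bbbbaaaa => bbbbbaa
  | abbabbaaba => bbabbaaba => bbbbaaba => bbbbaba => bbbbba

aaa->ba; ab->b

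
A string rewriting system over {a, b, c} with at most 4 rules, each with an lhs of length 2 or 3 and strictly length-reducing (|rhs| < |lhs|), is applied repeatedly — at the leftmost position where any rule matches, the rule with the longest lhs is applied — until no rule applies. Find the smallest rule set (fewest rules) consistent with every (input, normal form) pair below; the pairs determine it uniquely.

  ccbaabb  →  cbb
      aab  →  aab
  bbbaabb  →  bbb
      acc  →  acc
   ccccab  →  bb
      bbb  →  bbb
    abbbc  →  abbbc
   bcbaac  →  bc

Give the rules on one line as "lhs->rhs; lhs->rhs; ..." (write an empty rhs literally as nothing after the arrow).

  | ccbaabb => ccabb => cbb
  | aab
  | bbbaabb => bbabb => bbb
  | acc

ba->; ca->; ccc->b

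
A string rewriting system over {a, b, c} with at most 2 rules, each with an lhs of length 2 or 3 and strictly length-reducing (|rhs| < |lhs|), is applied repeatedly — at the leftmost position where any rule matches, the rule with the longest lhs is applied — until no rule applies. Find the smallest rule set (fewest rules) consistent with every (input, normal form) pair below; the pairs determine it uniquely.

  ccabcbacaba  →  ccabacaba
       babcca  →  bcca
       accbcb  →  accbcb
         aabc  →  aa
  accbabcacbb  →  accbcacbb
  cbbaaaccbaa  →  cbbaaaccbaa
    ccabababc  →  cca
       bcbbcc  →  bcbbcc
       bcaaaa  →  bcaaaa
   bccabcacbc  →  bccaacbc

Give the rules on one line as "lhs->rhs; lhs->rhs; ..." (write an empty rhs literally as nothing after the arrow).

abc->a; bab->b

  | ccabcbacaba => ccabacaba
  | babcca => bcca
  | accbcb
  | aabc => aa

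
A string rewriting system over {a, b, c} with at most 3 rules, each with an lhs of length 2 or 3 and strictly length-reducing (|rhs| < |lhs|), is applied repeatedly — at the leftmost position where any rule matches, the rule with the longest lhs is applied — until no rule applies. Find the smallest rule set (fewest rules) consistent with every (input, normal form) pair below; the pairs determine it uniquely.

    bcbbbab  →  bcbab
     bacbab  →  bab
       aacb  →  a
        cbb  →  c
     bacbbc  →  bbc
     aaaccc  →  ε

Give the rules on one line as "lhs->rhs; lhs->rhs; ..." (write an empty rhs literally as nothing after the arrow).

ac->; acb->; cbb->c

  | bcbbbab => bcbab
  | bacbab => bab
  | aacb => a
  | cbb => c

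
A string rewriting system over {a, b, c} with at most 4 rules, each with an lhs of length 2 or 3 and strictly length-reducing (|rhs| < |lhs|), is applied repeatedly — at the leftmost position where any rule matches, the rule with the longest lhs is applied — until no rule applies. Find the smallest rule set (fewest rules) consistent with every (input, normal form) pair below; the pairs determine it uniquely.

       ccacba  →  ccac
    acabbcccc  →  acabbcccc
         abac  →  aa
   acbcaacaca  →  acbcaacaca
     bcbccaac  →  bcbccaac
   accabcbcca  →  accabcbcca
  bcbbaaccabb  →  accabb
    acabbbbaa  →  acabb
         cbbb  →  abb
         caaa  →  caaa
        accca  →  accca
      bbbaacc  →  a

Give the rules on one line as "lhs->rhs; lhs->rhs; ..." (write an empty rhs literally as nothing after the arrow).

ba->; bac->a; cbb->ab

  | ccacba => ccac
  | acabbcccc
  | abac => aa
  | acbcaacaca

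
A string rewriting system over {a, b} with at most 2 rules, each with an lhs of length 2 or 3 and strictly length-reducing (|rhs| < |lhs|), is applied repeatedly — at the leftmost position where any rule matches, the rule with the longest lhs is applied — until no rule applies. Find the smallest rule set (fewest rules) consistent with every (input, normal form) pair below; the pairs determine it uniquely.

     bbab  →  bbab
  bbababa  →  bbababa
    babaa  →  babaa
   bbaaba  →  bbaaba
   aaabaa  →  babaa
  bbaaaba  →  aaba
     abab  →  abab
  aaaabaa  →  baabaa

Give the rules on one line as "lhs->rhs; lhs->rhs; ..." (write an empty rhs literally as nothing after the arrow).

  | bbab
  | bbababa
  | babaa
  | bbaaba

aaa->ba; bbb->a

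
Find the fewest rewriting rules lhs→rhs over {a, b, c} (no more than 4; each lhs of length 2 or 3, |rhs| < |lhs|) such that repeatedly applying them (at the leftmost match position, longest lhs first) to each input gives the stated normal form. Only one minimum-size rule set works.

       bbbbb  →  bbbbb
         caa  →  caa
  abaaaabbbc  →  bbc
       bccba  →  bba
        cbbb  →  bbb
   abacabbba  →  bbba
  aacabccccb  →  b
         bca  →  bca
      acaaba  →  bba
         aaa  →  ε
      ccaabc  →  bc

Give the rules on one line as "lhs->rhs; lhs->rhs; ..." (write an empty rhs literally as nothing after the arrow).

aaa->; ab->c; ac->b; cb->b

  | bbbbb
  | caa
  | abaaaabbbc => caaaabbbc => cabbbc => ccbbc => cbbc => bbc
  | bccba => bcba => bba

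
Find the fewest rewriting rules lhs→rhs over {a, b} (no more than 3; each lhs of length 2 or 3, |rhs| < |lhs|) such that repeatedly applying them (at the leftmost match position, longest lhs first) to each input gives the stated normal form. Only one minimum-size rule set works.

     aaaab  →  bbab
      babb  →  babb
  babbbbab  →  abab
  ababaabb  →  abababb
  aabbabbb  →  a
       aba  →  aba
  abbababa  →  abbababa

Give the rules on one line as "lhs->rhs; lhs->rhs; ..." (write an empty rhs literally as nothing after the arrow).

  | aaaab => bbab
  | babb
  | babbbbab => baaabab => bbbbab => aabab => abab
  | ababaabb => abababb

aa->a; aaa->bb; bbb->aa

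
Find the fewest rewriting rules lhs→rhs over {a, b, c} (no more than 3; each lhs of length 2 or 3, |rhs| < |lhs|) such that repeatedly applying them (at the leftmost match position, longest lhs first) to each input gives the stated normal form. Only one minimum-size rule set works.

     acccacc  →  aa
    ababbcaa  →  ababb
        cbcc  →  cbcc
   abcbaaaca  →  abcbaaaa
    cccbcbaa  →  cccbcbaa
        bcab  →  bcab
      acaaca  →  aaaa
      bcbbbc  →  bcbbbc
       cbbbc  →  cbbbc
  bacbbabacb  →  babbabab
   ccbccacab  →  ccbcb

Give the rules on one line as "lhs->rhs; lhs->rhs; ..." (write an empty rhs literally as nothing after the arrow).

ac->a; caa->

  | acccacc => accacc => acacc => aacc => aac => aa
  | ababbcaa => ababb
  | cbcc
  | abcbaaaca => abcbaaaa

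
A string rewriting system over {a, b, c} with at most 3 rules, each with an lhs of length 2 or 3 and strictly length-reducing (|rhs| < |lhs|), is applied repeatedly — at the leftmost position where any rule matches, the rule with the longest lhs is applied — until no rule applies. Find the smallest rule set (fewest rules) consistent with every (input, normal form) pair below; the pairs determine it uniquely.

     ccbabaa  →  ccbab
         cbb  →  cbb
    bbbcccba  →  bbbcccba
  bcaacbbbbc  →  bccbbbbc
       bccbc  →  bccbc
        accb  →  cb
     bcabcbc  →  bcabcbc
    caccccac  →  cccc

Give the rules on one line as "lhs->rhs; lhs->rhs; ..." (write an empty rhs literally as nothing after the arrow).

aa->; ac->

  | ccbabaa => ccbab
  | cbb
  | bbbcccba
  | bcaacbbbbc => bccbbbbc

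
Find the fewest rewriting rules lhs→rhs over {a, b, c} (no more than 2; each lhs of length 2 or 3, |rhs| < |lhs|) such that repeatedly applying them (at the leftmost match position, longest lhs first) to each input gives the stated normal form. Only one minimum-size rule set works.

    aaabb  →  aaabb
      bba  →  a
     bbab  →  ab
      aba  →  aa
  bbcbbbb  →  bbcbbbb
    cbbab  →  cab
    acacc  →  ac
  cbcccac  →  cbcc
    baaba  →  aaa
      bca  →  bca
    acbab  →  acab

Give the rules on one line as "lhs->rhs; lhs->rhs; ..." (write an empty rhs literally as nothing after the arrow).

  | aaabb
  | bba => ba => a
  | bbab => bab => ab
  | aba => aa

ba->a; cac->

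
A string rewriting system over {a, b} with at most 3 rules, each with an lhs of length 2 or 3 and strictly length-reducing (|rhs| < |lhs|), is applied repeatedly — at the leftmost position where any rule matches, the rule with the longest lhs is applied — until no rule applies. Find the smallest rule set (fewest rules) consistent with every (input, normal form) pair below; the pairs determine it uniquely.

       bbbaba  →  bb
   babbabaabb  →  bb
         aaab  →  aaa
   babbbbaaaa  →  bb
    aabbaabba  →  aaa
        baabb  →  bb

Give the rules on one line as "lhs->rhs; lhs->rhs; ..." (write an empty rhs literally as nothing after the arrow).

  | bbbaba => bbbaa => bb
  | babbabaabb => bbabaabb => bbaaabb => babb => bb
  | aaab => aaa
  | babbbbaaaa => bbbbaaaa => bbbaa => bb

ab->a; abb->b; baa->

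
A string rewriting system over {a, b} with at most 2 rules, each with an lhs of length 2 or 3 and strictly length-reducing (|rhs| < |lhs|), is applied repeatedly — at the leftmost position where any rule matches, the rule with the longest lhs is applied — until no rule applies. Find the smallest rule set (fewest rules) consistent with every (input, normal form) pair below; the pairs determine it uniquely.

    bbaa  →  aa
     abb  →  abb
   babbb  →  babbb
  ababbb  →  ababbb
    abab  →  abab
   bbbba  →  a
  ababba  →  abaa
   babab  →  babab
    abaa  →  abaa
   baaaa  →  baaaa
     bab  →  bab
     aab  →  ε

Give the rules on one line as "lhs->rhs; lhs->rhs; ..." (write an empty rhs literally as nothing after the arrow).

  | bbaa => aa
  | abb
  | babbb
  | ababbb

aab->; bba->a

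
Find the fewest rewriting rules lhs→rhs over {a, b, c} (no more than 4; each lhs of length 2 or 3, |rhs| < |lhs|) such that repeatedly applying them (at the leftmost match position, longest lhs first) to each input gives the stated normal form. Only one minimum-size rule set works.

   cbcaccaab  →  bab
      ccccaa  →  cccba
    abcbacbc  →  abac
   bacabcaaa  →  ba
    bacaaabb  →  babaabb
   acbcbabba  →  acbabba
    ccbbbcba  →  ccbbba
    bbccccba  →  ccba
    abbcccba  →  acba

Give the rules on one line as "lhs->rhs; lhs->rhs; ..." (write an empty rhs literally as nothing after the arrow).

aaa->c; bc->; ca->b

  | cbcaccaab => caccaab => bccaab => caab => bab
  | ccccaa => cccba
  | abcbacbc => abacbc => abac
  | bacabcaaa => babbcaaa => babaaa => babc => ba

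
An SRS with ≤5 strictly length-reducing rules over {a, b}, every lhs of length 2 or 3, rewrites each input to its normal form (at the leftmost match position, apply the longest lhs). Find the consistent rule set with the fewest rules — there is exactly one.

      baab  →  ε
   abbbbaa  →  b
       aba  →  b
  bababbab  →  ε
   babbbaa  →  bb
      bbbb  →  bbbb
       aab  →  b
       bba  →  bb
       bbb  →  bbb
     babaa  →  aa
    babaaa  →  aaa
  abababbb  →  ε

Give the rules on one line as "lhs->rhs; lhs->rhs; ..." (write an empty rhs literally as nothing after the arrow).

ab->b; abb->ba; ba->b; bab->

  | baab => bab => ε
  | abbbbaa => babbaa => baa => ba => b
  | aba => ba => b
  | bababbab => abbab => baab => bab => ε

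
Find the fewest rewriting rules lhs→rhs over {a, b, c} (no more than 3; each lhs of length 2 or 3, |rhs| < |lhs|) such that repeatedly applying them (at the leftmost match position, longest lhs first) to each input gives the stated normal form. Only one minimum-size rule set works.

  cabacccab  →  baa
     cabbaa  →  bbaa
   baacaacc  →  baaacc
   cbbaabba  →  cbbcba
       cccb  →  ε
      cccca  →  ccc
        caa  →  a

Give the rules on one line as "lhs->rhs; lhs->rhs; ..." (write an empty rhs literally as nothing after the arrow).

  | cabacccab => bacccab => baccb => baa
  | cabbaa => bbaa
  | baacaacc => baaacc
  | cbbaabba => cbbcba

aab->c; ca->; ccb->a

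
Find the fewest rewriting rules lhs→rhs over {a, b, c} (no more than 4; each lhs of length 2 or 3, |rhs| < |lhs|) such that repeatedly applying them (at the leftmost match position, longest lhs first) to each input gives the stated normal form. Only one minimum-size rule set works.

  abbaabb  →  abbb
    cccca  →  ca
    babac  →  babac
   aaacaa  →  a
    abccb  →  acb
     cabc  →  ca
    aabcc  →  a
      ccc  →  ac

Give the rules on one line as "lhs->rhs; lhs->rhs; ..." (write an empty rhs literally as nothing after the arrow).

aa->c; bc->; cc->a

  | abbaabb => abbcbb => abbb
  | cccca => acca => aaa => ca
  | babac
  | aaacaa => cacaa => cacc => caa => cc => a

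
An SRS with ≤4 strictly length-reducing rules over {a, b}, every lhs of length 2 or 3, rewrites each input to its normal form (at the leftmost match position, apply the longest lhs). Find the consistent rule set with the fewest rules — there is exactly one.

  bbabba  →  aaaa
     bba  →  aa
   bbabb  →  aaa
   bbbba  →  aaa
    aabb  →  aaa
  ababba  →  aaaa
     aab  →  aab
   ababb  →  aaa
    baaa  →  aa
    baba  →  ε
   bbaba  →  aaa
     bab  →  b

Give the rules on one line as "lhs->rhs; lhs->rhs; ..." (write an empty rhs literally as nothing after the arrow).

  | bbabba => aabba => aaaa
  | bba => aa
  | bbabb => aabb => aaa
  | bbbba => abba => aaa

aba->aa; ba->; bb->a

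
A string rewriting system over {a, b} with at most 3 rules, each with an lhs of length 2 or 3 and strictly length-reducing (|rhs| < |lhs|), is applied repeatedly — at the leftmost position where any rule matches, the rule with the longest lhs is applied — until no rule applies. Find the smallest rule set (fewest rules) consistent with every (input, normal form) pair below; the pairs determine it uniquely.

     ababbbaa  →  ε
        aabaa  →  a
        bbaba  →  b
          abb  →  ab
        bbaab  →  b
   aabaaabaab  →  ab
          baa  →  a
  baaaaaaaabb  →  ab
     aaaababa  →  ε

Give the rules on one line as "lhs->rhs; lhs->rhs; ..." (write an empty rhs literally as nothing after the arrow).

  | ababbbaa => abbbaa => abbaa => abaa => aa => ε
  | aabaa => baa => a
  | bbaba => bba => b
  | abb => ab

aa->; abb->ab; ba->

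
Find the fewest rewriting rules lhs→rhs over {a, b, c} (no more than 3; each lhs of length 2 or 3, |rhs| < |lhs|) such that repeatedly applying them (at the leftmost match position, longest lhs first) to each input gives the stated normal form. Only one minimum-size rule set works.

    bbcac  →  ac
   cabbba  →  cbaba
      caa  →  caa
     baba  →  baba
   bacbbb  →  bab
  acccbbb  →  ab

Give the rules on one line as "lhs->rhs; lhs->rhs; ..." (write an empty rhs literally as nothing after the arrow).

  | bbcac => ccac => ac
  | cabbba => cbaba
  | caa
  | baba

abb->ba; bb->c; cc->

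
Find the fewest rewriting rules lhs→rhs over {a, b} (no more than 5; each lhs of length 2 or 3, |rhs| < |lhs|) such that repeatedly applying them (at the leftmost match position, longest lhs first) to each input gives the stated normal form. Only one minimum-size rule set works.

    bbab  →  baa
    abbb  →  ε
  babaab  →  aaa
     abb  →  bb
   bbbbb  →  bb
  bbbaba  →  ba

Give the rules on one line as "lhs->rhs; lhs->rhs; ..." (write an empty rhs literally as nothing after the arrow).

  | bbab => baa
  | abbb => bbb => ε
  | babaab => aaaab => aaa
  | abb => bb

aab->a; ab->b; bab->aa; bbb->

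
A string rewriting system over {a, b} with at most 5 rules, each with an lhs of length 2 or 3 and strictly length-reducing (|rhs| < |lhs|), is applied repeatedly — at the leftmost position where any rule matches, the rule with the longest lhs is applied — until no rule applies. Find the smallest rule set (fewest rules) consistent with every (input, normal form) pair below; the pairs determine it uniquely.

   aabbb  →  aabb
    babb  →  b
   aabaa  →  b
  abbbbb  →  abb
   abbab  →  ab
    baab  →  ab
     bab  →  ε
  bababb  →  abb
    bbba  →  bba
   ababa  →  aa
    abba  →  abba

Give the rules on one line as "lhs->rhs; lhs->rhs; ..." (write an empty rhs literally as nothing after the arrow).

aaa->b; baa->a; bab->; bbb->bb

  | aabbb => aabb
  | babb => b
  | aabaa => aaa => b
  | abbbbb => abbbb => abbb => abb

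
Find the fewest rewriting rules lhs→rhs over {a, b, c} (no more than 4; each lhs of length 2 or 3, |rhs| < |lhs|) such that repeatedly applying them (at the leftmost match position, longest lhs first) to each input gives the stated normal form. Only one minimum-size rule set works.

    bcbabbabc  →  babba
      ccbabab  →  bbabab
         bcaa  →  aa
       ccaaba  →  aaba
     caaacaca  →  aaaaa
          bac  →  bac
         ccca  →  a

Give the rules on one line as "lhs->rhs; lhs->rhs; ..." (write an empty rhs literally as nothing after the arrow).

  | bcbabbabc => babbabc => babba
  | ccbabab => bbabab
  | bcaa => aa
  | ccaaba => caaba => aaba

bc->; ca->a; ccb->bb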